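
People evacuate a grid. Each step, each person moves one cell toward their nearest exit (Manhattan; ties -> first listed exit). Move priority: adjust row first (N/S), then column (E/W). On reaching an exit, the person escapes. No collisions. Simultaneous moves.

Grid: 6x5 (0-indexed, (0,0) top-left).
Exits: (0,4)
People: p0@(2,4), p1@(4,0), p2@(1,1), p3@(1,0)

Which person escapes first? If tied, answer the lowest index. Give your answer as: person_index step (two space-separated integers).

Answer: 0 2

Derivation:
Step 1: p0:(2,4)->(1,4) | p1:(4,0)->(3,0) | p2:(1,1)->(0,1) | p3:(1,0)->(0,0)
Step 2: p0:(1,4)->(0,4)->EXIT | p1:(3,0)->(2,0) | p2:(0,1)->(0,2) | p3:(0,0)->(0,1)
Step 3: p0:escaped | p1:(2,0)->(1,0) | p2:(0,2)->(0,3) | p3:(0,1)->(0,2)
Step 4: p0:escaped | p1:(1,0)->(0,0) | p2:(0,3)->(0,4)->EXIT | p3:(0,2)->(0,3)
Step 5: p0:escaped | p1:(0,0)->(0,1) | p2:escaped | p3:(0,3)->(0,4)->EXIT
Step 6: p0:escaped | p1:(0,1)->(0,2) | p2:escaped | p3:escaped
Step 7: p0:escaped | p1:(0,2)->(0,3) | p2:escaped | p3:escaped
Step 8: p0:escaped | p1:(0,3)->(0,4)->EXIT | p2:escaped | p3:escaped
Exit steps: [2, 8, 4, 5]
First to escape: p0 at step 2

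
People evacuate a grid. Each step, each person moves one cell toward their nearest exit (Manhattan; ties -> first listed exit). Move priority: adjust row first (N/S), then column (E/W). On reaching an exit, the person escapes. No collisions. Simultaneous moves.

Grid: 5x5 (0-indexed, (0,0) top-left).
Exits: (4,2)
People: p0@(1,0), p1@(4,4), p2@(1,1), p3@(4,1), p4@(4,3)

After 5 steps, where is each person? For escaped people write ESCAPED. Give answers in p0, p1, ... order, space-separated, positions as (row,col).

Step 1: p0:(1,0)->(2,0) | p1:(4,4)->(4,3) | p2:(1,1)->(2,1) | p3:(4,1)->(4,2)->EXIT | p4:(4,3)->(4,2)->EXIT
Step 2: p0:(2,0)->(3,0) | p1:(4,3)->(4,2)->EXIT | p2:(2,1)->(3,1) | p3:escaped | p4:escaped
Step 3: p0:(3,0)->(4,0) | p1:escaped | p2:(3,1)->(4,1) | p3:escaped | p4:escaped
Step 4: p0:(4,0)->(4,1) | p1:escaped | p2:(4,1)->(4,2)->EXIT | p3:escaped | p4:escaped
Step 5: p0:(4,1)->(4,2)->EXIT | p1:escaped | p2:escaped | p3:escaped | p4:escaped

ESCAPED ESCAPED ESCAPED ESCAPED ESCAPED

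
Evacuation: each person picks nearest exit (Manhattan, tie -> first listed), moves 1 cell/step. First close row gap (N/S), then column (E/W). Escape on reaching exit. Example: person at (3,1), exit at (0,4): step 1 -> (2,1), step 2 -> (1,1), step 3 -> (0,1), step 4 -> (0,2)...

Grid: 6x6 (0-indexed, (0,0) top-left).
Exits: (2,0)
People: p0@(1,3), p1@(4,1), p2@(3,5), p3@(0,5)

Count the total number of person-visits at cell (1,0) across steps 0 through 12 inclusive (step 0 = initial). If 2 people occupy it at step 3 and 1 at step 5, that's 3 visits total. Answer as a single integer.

Step 0: p0@(1,3) p1@(4,1) p2@(3,5) p3@(0,5) -> at (1,0): 0 [-], cum=0
Step 1: p0@(2,3) p1@(3,1) p2@(2,5) p3@(1,5) -> at (1,0): 0 [-], cum=0
Step 2: p0@(2,2) p1@(2,1) p2@(2,4) p3@(2,5) -> at (1,0): 0 [-], cum=0
Step 3: p0@(2,1) p1@ESC p2@(2,3) p3@(2,4) -> at (1,0): 0 [-], cum=0
Step 4: p0@ESC p1@ESC p2@(2,2) p3@(2,3) -> at (1,0): 0 [-], cum=0
Step 5: p0@ESC p1@ESC p2@(2,1) p3@(2,2) -> at (1,0): 0 [-], cum=0
Step 6: p0@ESC p1@ESC p2@ESC p3@(2,1) -> at (1,0): 0 [-], cum=0
Step 7: p0@ESC p1@ESC p2@ESC p3@ESC -> at (1,0): 0 [-], cum=0
Total visits = 0

Answer: 0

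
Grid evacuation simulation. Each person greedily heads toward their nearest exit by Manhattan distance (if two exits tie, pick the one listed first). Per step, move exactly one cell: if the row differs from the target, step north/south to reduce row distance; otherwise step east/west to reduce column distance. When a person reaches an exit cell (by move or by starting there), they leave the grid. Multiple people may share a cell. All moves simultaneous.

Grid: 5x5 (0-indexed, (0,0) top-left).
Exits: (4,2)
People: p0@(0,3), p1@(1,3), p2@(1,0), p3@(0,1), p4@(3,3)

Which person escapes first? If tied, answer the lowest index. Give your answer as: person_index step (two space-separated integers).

Answer: 4 2

Derivation:
Step 1: p0:(0,3)->(1,3) | p1:(1,3)->(2,3) | p2:(1,0)->(2,0) | p3:(0,1)->(1,1) | p4:(3,3)->(4,3)
Step 2: p0:(1,3)->(2,3) | p1:(2,3)->(3,3) | p2:(2,0)->(3,0) | p3:(1,1)->(2,1) | p4:(4,3)->(4,2)->EXIT
Step 3: p0:(2,3)->(3,3) | p1:(3,3)->(4,3) | p2:(3,0)->(4,0) | p3:(2,1)->(3,1) | p4:escaped
Step 4: p0:(3,3)->(4,3) | p1:(4,3)->(4,2)->EXIT | p2:(4,0)->(4,1) | p3:(3,1)->(4,1) | p4:escaped
Step 5: p0:(4,3)->(4,2)->EXIT | p1:escaped | p2:(4,1)->(4,2)->EXIT | p3:(4,1)->(4,2)->EXIT | p4:escaped
Exit steps: [5, 4, 5, 5, 2]
First to escape: p4 at step 2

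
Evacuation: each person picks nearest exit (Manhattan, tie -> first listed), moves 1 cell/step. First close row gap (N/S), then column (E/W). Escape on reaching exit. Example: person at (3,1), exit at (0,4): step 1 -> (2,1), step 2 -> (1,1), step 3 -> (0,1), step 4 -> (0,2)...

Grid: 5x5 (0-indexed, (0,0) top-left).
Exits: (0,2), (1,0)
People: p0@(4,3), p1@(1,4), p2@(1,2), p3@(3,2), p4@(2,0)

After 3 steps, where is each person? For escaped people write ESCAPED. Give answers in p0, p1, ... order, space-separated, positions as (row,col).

Step 1: p0:(4,3)->(3,3) | p1:(1,4)->(0,4) | p2:(1,2)->(0,2)->EXIT | p3:(3,2)->(2,2) | p4:(2,0)->(1,0)->EXIT
Step 2: p0:(3,3)->(2,3) | p1:(0,4)->(0,3) | p2:escaped | p3:(2,2)->(1,2) | p4:escaped
Step 3: p0:(2,3)->(1,3) | p1:(0,3)->(0,2)->EXIT | p2:escaped | p3:(1,2)->(0,2)->EXIT | p4:escaped

(1,3) ESCAPED ESCAPED ESCAPED ESCAPED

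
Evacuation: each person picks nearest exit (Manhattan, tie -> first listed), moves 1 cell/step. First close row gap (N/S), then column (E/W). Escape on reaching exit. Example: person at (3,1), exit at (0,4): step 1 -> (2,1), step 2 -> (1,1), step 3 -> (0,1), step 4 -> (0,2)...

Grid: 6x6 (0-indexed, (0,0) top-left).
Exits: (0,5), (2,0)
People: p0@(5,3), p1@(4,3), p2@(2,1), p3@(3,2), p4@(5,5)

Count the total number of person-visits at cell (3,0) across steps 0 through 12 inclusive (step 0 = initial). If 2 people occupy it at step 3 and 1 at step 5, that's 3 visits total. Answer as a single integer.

Step 0: p0@(5,3) p1@(4,3) p2@(2,1) p3@(3,2) p4@(5,5) -> at (3,0): 0 [-], cum=0
Step 1: p0@(4,3) p1@(3,3) p2@ESC p3@(2,2) p4@(4,5) -> at (3,0): 0 [-], cum=0
Step 2: p0@(3,3) p1@(2,3) p2@ESC p3@(2,1) p4@(3,5) -> at (3,0): 0 [-], cum=0
Step 3: p0@(2,3) p1@(2,2) p2@ESC p3@ESC p4@(2,5) -> at (3,0): 0 [-], cum=0
Step 4: p0@(2,2) p1@(2,1) p2@ESC p3@ESC p4@(1,5) -> at (3,0): 0 [-], cum=0
Step 5: p0@(2,1) p1@ESC p2@ESC p3@ESC p4@ESC -> at (3,0): 0 [-], cum=0
Step 6: p0@ESC p1@ESC p2@ESC p3@ESC p4@ESC -> at (3,0): 0 [-], cum=0
Total visits = 0

Answer: 0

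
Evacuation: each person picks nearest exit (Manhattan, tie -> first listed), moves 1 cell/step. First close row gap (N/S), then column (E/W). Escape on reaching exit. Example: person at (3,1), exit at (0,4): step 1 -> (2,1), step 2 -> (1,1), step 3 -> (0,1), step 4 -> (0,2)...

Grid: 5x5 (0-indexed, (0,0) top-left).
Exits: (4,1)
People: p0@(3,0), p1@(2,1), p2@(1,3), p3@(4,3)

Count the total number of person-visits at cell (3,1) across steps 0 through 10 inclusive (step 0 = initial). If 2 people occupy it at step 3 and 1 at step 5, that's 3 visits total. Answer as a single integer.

Step 0: p0@(3,0) p1@(2,1) p2@(1,3) p3@(4,3) -> at (3,1): 0 [-], cum=0
Step 1: p0@(4,0) p1@(3,1) p2@(2,3) p3@(4,2) -> at (3,1): 1 [p1], cum=1
Step 2: p0@ESC p1@ESC p2@(3,3) p3@ESC -> at (3,1): 0 [-], cum=1
Step 3: p0@ESC p1@ESC p2@(4,3) p3@ESC -> at (3,1): 0 [-], cum=1
Step 4: p0@ESC p1@ESC p2@(4,2) p3@ESC -> at (3,1): 0 [-], cum=1
Step 5: p0@ESC p1@ESC p2@ESC p3@ESC -> at (3,1): 0 [-], cum=1
Total visits = 1

Answer: 1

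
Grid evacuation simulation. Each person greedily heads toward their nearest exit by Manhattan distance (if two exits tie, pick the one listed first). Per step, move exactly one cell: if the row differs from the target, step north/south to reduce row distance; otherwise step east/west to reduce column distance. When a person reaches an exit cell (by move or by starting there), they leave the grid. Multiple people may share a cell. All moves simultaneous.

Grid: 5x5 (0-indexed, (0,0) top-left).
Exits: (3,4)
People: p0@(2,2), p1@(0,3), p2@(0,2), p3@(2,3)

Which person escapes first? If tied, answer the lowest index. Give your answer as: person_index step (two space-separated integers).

Step 1: p0:(2,2)->(3,2) | p1:(0,3)->(1,3) | p2:(0,2)->(1,2) | p3:(2,3)->(3,3)
Step 2: p0:(3,2)->(3,3) | p1:(1,3)->(2,3) | p2:(1,2)->(2,2) | p3:(3,3)->(3,4)->EXIT
Step 3: p0:(3,3)->(3,4)->EXIT | p1:(2,3)->(3,3) | p2:(2,2)->(3,2) | p3:escaped
Step 4: p0:escaped | p1:(3,3)->(3,4)->EXIT | p2:(3,2)->(3,3) | p3:escaped
Step 5: p0:escaped | p1:escaped | p2:(3,3)->(3,4)->EXIT | p3:escaped
Exit steps: [3, 4, 5, 2]
First to escape: p3 at step 2

Answer: 3 2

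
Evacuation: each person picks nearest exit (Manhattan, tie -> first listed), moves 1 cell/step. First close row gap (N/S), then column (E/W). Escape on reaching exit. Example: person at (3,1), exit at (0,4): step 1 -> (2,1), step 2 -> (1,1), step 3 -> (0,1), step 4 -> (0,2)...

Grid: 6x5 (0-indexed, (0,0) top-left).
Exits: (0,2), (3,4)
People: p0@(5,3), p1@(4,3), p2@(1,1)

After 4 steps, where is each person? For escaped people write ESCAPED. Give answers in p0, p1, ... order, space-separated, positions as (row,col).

Step 1: p0:(5,3)->(4,3) | p1:(4,3)->(3,3) | p2:(1,1)->(0,1)
Step 2: p0:(4,3)->(3,3) | p1:(3,3)->(3,4)->EXIT | p2:(0,1)->(0,2)->EXIT
Step 3: p0:(3,3)->(3,4)->EXIT | p1:escaped | p2:escaped

ESCAPED ESCAPED ESCAPED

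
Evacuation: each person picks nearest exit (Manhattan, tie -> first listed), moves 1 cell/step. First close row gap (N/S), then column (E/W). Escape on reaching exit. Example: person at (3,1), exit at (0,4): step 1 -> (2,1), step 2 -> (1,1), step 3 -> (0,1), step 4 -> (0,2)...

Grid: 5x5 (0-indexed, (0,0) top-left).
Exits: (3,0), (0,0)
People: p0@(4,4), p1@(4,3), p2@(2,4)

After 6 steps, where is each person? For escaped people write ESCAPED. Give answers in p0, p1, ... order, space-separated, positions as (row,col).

Step 1: p0:(4,4)->(3,4) | p1:(4,3)->(3,3) | p2:(2,4)->(3,4)
Step 2: p0:(3,4)->(3,3) | p1:(3,3)->(3,2) | p2:(3,4)->(3,3)
Step 3: p0:(3,3)->(3,2) | p1:(3,2)->(3,1) | p2:(3,3)->(3,2)
Step 4: p0:(3,2)->(3,1) | p1:(3,1)->(3,0)->EXIT | p2:(3,2)->(3,1)
Step 5: p0:(3,1)->(3,0)->EXIT | p1:escaped | p2:(3,1)->(3,0)->EXIT

ESCAPED ESCAPED ESCAPED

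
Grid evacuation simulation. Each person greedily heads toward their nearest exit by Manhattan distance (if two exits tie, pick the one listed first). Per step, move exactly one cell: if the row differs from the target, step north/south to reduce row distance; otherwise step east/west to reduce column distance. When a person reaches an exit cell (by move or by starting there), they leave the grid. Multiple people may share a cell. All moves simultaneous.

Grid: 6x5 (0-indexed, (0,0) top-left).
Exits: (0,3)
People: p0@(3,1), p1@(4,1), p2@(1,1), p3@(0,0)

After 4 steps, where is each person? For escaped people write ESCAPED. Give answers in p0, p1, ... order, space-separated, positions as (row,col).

Step 1: p0:(3,1)->(2,1) | p1:(4,1)->(3,1) | p2:(1,1)->(0,1) | p3:(0,0)->(0,1)
Step 2: p0:(2,1)->(1,1) | p1:(3,1)->(2,1) | p2:(0,1)->(0,2) | p3:(0,1)->(0,2)
Step 3: p0:(1,1)->(0,1) | p1:(2,1)->(1,1) | p2:(0,2)->(0,3)->EXIT | p3:(0,2)->(0,3)->EXIT
Step 4: p0:(0,1)->(0,2) | p1:(1,1)->(0,1) | p2:escaped | p3:escaped

(0,2) (0,1) ESCAPED ESCAPED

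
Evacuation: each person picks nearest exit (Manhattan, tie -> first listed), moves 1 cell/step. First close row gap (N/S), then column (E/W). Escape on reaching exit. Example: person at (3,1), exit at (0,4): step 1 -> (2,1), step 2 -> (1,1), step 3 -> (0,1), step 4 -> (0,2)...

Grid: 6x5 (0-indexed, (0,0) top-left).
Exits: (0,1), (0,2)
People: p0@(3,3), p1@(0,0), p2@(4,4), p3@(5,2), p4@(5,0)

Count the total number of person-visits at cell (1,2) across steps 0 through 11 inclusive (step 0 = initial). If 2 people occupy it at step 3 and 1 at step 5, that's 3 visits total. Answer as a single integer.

Answer: 1

Derivation:
Step 0: p0@(3,3) p1@(0,0) p2@(4,4) p3@(5,2) p4@(5,0) -> at (1,2): 0 [-], cum=0
Step 1: p0@(2,3) p1@ESC p2@(3,4) p3@(4,2) p4@(4,0) -> at (1,2): 0 [-], cum=0
Step 2: p0@(1,3) p1@ESC p2@(2,4) p3@(3,2) p4@(3,0) -> at (1,2): 0 [-], cum=0
Step 3: p0@(0,3) p1@ESC p2@(1,4) p3@(2,2) p4@(2,0) -> at (1,2): 0 [-], cum=0
Step 4: p0@ESC p1@ESC p2@(0,4) p3@(1,2) p4@(1,0) -> at (1,2): 1 [p3], cum=1
Step 5: p0@ESC p1@ESC p2@(0,3) p3@ESC p4@(0,0) -> at (1,2): 0 [-], cum=1
Step 6: p0@ESC p1@ESC p2@ESC p3@ESC p4@ESC -> at (1,2): 0 [-], cum=1
Total visits = 1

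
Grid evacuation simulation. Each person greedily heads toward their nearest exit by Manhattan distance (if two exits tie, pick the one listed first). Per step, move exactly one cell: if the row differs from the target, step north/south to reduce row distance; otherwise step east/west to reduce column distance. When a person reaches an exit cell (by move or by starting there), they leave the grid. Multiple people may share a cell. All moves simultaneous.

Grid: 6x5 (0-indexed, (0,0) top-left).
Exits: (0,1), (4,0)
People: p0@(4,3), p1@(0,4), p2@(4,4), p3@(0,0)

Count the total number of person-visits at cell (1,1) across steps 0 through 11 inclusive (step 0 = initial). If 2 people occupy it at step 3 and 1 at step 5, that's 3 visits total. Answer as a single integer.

Step 0: p0@(4,3) p1@(0,4) p2@(4,4) p3@(0,0) -> at (1,1): 0 [-], cum=0
Step 1: p0@(4,2) p1@(0,3) p2@(4,3) p3@ESC -> at (1,1): 0 [-], cum=0
Step 2: p0@(4,1) p1@(0,2) p2@(4,2) p3@ESC -> at (1,1): 0 [-], cum=0
Step 3: p0@ESC p1@ESC p2@(4,1) p3@ESC -> at (1,1): 0 [-], cum=0
Step 4: p0@ESC p1@ESC p2@ESC p3@ESC -> at (1,1): 0 [-], cum=0
Total visits = 0

Answer: 0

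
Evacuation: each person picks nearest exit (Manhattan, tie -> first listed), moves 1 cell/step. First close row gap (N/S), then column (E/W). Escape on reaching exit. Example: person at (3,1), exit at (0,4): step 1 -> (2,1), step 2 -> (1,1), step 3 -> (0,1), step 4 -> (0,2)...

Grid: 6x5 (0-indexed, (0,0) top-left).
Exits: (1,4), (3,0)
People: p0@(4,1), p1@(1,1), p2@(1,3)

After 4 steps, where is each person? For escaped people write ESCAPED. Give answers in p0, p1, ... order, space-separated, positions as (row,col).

Step 1: p0:(4,1)->(3,1) | p1:(1,1)->(1,2) | p2:(1,3)->(1,4)->EXIT
Step 2: p0:(3,1)->(3,0)->EXIT | p1:(1,2)->(1,3) | p2:escaped
Step 3: p0:escaped | p1:(1,3)->(1,4)->EXIT | p2:escaped

ESCAPED ESCAPED ESCAPED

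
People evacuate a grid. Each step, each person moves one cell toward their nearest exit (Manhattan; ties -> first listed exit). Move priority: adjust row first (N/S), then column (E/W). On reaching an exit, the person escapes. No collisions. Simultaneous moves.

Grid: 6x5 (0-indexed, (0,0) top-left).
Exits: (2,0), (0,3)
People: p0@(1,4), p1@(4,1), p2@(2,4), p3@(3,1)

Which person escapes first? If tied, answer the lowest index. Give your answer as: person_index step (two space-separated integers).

Answer: 0 2

Derivation:
Step 1: p0:(1,4)->(0,4) | p1:(4,1)->(3,1) | p2:(2,4)->(1,4) | p3:(3,1)->(2,1)
Step 2: p0:(0,4)->(0,3)->EXIT | p1:(3,1)->(2,1) | p2:(1,4)->(0,4) | p3:(2,1)->(2,0)->EXIT
Step 3: p0:escaped | p1:(2,1)->(2,0)->EXIT | p2:(0,4)->(0,3)->EXIT | p3:escaped
Exit steps: [2, 3, 3, 2]
First to escape: p0 at step 2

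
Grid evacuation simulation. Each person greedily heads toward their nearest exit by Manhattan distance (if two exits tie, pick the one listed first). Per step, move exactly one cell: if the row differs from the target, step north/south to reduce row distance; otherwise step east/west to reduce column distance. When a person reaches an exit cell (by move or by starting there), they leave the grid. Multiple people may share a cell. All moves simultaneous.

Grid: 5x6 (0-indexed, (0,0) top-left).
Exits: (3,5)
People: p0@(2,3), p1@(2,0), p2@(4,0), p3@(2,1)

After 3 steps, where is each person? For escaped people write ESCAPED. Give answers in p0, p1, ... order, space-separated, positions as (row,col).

Step 1: p0:(2,3)->(3,3) | p1:(2,0)->(3,0) | p2:(4,0)->(3,0) | p3:(2,1)->(3,1)
Step 2: p0:(3,3)->(3,4) | p1:(3,0)->(3,1) | p2:(3,0)->(3,1) | p3:(3,1)->(3,2)
Step 3: p0:(3,4)->(3,5)->EXIT | p1:(3,1)->(3,2) | p2:(3,1)->(3,2) | p3:(3,2)->(3,3)

ESCAPED (3,2) (3,2) (3,3)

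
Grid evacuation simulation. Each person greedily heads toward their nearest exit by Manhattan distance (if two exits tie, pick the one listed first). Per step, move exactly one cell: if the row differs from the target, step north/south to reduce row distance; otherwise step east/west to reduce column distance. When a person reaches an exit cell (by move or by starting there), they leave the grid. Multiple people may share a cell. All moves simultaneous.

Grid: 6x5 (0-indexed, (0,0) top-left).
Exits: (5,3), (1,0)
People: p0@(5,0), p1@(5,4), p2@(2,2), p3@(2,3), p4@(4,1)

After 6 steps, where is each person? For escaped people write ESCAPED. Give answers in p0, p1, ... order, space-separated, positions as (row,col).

Step 1: p0:(5,0)->(5,1) | p1:(5,4)->(5,3)->EXIT | p2:(2,2)->(1,2) | p3:(2,3)->(3,3) | p4:(4,1)->(5,1)
Step 2: p0:(5,1)->(5,2) | p1:escaped | p2:(1,2)->(1,1) | p3:(3,3)->(4,3) | p4:(5,1)->(5,2)
Step 3: p0:(5,2)->(5,3)->EXIT | p1:escaped | p2:(1,1)->(1,0)->EXIT | p3:(4,3)->(5,3)->EXIT | p4:(5,2)->(5,3)->EXIT

ESCAPED ESCAPED ESCAPED ESCAPED ESCAPED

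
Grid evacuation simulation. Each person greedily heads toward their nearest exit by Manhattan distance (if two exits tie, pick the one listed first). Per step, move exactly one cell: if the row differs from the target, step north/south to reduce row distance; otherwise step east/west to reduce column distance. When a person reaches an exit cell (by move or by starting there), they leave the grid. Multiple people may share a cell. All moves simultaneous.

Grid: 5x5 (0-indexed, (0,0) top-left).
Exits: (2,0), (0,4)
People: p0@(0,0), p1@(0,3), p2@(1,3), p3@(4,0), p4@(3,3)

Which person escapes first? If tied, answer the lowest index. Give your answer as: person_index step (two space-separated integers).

Answer: 1 1

Derivation:
Step 1: p0:(0,0)->(1,0) | p1:(0,3)->(0,4)->EXIT | p2:(1,3)->(0,3) | p3:(4,0)->(3,0) | p4:(3,3)->(2,3)
Step 2: p0:(1,0)->(2,0)->EXIT | p1:escaped | p2:(0,3)->(0,4)->EXIT | p3:(3,0)->(2,0)->EXIT | p4:(2,3)->(2,2)
Step 3: p0:escaped | p1:escaped | p2:escaped | p3:escaped | p4:(2,2)->(2,1)
Step 4: p0:escaped | p1:escaped | p2:escaped | p3:escaped | p4:(2,1)->(2,0)->EXIT
Exit steps: [2, 1, 2, 2, 4]
First to escape: p1 at step 1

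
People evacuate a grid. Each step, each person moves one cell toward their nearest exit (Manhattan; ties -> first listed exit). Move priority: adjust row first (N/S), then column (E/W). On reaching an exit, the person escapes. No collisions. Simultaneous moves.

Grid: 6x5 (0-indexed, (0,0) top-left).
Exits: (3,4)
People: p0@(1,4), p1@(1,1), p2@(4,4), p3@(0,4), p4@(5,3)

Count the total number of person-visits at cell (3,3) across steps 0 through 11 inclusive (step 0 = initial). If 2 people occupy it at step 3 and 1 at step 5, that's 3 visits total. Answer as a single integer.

Step 0: p0@(1,4) p1@(1,1) p2@(4,4) p3@(0,4) p4@(5,3) -> at (3,3): 0 [-], cum=0
Step 1: p0@(2,4) p1@(2,1) p2@ESC p3@(1,4) p4@(4,3) -> at (3,3): 0 [-], cum=0
Step 2: p0@ESC p1@(3,1) p2@ESC p3@(2,4) p4@(3,3) -> at (3,3): 1 [p4], cum=1
Step 3: p0@ESC p1@(3,2) p2@ESC p3@ESC p4@ESC -> at (3,3): 0 [-], cum=1
Step 4: p0@ESC p1@(3,3) p2@ESC p3@ESC p4@ESC -> at (3,3): 1 [p1], cum=2
Step 5: p0@ESC p1@ESC p2@ESC p3@ESC p4@ESC -> at (3,3): 0 [-], cum=2
Total visits = 2

Answer: 2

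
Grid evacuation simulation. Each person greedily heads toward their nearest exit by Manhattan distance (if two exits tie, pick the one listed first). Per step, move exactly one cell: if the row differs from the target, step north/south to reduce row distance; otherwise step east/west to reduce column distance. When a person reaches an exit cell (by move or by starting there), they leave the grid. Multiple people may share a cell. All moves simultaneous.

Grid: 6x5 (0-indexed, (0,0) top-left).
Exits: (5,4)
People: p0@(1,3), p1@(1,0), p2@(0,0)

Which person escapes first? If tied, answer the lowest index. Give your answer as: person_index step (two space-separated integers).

Step 1: p0:(1,3)->(2,3) | p1:(1,0)->(2,0) | p2:(0,0)->(1,0)
Step 2: p0:(2,3)->(3,3) | p1:(2,0)->(3,0) | p2:(1,0)->(2,0)
Step 3: p0:(3,3)->(4,3) | p1:(3,0)->(4,0) | p2:(2,0)->(3,0)
Step 4: p0:(4,3)->(5,3) | p1:(4,0)->(5,0) | p2:(3,0)->(4,0)
Step 5: p0:(5,3)->(5,4)->EXIT | p1:(5,0)->(5,1) | p2:(4,0)->(5,0)
Step 6: p0:escaped | p1:(5,1)->(5,2) | p2:(5,0)->(5,1)
Step 7: p0:escaped | p1:(5,2)->(5,3) | p2:(5,1)->(5,2)
Step 8: p0:escaped | p1:(5,3)->(5,4)->EXIT | p2:(5,2)->(5,3)
Step 9: p0:escaped | p1:escaped | p2:(5,3)->(5,4)->EXIT
Exit steps: [5, 8, 9]
First to escape: p0 at step 5

Answer: 0 5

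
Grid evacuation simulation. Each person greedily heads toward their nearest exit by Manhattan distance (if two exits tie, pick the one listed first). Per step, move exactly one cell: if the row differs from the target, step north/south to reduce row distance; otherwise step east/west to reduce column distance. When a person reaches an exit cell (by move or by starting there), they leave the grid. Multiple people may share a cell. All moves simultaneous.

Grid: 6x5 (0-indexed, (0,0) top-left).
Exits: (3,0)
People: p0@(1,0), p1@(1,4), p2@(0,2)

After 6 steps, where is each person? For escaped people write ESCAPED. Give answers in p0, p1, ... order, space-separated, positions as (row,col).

Step 1: p0:(1,0)->(2,0) | p1:(1,4)->(2,4) | p2:(0,2)->(1,2)
Step 2: p0:(2,0)->(3,0)->EXIT | p1:(2,4)->(3,4) | p2:(1,2)->(2,2)
Step 3: p0:escaped | p1:(3,4)->(3,3) | p2:(2,2)->(3,2)
Step 4: p0:escaped | p1:(3,3)->(3,2) | p2:(3,2)->(3,1)
Step 5: p0:escaped | p1:(3,2)->(3,1) | p2:(3,1)->(3,0)->EXIT
Step 6: p0:escaped | p1:(3,1)->(3,0)->EXIT | p2:escaped

ESCAPED ESCAPED ESCAPED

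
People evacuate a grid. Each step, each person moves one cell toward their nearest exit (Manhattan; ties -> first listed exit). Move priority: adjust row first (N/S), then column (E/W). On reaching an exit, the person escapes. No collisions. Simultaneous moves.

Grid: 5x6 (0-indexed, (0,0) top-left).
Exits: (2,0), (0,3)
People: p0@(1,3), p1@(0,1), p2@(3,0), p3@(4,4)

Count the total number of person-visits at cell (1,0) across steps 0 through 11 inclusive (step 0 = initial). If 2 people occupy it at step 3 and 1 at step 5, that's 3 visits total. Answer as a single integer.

Answer: 0

Derivation:
Step 0: p0@(1,3) p1@(0,1) p2@(3,0) p3@(4,4) -> at (1,0): 0 [-], cum=0
Step 1: p0@ESC p1@(0,2) p2@ESC p3@(3,4) -> at (1,0): 0 [-], cum=0
Step 2: p0@ESC p1@ESC p2@ESC p3@(2,4) -> at (1,0): 0 [-], cum=0
Step 3: p0@ESC p1@ESC p2@ESC p3@(1,4) -> at (1,0): 0 [-], cum=0
Step 4: p0@ESC p1@ESC p2@ESC p3@(0,4) -> at (1,0): 0 [-], cum=0
Step 5: p0@ESC p1@ESC p2@ESC p3@ESC -> at (1,0): 0 [-], cum=0
Total visits = 0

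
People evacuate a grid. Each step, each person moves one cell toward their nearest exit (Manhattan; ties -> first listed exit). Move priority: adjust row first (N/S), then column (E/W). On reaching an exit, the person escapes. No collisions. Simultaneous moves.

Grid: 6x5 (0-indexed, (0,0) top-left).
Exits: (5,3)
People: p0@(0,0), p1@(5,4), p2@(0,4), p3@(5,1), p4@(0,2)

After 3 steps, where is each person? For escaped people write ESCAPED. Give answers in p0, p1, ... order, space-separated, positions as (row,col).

Step 1: p0:(0,0)->(1,0) | p1:(5,4)->(5,3)->EXIT | p2:(0,4)->(1,4) | p3:(5,1)->(5,2) | p4:(0,2)->(1,2)
Step 2: p0:(1,0)->(2,0) | p1:escaped | p2:(1,4)->(2,4) | p3:(5,2)->(5,3)->EXIT | p4:(1,2)->(2,2)
Step 3: p0:(2,0)->(3,0) | p1:escaped | p2:(2,4)->(3,4) | p3:escaped | p4:(2,2)->(3,2)

(3,0) ESCAPED (3,4) ESCAPED (3,2)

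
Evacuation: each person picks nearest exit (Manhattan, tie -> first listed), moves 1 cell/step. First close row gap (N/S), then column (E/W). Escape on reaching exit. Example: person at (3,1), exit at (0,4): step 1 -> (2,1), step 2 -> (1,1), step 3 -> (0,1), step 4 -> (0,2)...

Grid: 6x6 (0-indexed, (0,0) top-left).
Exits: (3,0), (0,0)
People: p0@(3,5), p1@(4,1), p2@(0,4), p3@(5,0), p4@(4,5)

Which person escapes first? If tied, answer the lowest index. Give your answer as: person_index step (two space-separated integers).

Answer: 1 2

Derivation:
Step 1: p0:(3,5)->(3,4) | p1:(4,1)->(3,1) | p2:(0,4)->(0,3) | p3:(5,0)->(4,0) | p4:(4,5)->(3,5)
Step 2: p0:(3,4)->(3,3) | p1:(3,1)->(3,0)->EXIT | p2:(0,3)->(0,2) | p3:(4,0)->(3,0)->EXIT | p4:(3,5)->(3,4)
Step 3: p0:(3,3)->(3,2) | p1:escaped | p2:(0,2)->(0,1) | p3:escaped | p4:(3,4)->(3,3)
Step 4: p0:(3,2)->(3,1) | p1:escaped | p2:(0,1)->(0,0)->EXIT | p3:escaped | p4:(3,3)->(3,2)
Step 5: p0:(3,1)->(3,0)->EXIT | p1:escaped | p2:escaped | p3:escaped | p4:(3,2)->(3,1)
Step 6: p0:escaped | p1:escaped | p2:escaped | p3:escaped | p4:(3,1)->(3,0)->EXIT
Exit steps: [5, 2, 4, 2, 6]
First to escape: p1 at step 2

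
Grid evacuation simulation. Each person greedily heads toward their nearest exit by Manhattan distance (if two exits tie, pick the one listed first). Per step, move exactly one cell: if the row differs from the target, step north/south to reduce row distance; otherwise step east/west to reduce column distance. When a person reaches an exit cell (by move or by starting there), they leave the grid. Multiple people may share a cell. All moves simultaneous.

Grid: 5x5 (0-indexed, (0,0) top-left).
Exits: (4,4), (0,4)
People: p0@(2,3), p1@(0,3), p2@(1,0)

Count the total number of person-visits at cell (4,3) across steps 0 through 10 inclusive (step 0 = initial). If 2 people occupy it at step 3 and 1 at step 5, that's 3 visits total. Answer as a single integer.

Answer: 1

Derivation:
Step 0: p0@(2,3) p1@(0,3) p2@(1,0) -> at (4,3): 0 [-], cum=0
Step 1: p0@(3,3) p1@ESC p2@(0,0) -> at (4,3): 0 [-], cum=0
Step 2: p0@(4,3) p1@ESC p2@(0,1) -> at (4,3): 1 [p0], cum=1
Step 3: p0@ESC p1@ESC p2@(0,2) -> at (4,3): 0 [-], cum=1
Step 4: p0@ESC p1@ESC p2@(0,3) -> at (4,3): 0 [-], cum=1
Step 5: p0@ESC p1@ESC p2@ESC -> at (4,3): 0 [-], cum=1
Total visits = 1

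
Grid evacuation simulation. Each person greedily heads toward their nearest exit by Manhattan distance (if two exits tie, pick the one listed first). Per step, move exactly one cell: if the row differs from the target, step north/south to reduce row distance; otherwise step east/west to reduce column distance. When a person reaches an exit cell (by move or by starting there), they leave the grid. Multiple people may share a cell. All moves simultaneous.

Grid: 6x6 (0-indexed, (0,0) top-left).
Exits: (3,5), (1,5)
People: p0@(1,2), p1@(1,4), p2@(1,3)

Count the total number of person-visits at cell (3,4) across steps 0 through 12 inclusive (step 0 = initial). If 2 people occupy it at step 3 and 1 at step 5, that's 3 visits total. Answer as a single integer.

Step 0: p0@(1,2) p1@(1,4) p2@(1,3) -> at (3,4): 0 [-], cum=0
Step 1: p0@(1,3) p1@ESC p2@(1,4) -> at (3,4): 0 [-], cum=0
Step 2: p0@(1,4) p1@ESC p2@ESC -> at (3,4): 0 [-], cum=0
Step 3: p0@ESC p1@ESC p2@ESC -> at (3,4): 0 [-], cum=0
Total visits = 0

Answer: 0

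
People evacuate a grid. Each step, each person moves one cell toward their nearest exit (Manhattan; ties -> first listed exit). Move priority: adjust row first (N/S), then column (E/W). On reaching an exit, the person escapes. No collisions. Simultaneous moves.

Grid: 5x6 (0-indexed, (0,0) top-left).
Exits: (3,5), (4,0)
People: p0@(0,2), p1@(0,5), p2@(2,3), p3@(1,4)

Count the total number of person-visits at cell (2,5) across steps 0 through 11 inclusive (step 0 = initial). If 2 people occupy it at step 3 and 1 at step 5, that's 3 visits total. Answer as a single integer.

Answer: 1

Derivation:
Step 0: p0@(0,2) p1@(0,5) p2@(2,3) p3@(1,4) -> at (2,5): 0 [-], cum=0
Step 1: p0@(1,2) p1@(1,5) p2@(3,3) p3@(2,4) -> at (2,5): 0 [-], cum=0
Step 2: p0@(2,2) p1@(2,5) p2@(3,4) p3@(3,4) -> at (2,5): 1 [p1], cum=1
Step 3: p0@(3,2) p1@ESC p2@ESC p3@ESC -> at (2,5): 0 [-], cum=1
Step 4: p0@(3,3) p1@ESC p2@ESC p3@ESC -> at (2,5): 0 [-], cum=1
Step 5: p0@(3,4) p1@ESC p2@ESC p3@ESC -> at (2,5): 0 [-], cum=1
Step 6: p0@ESC p1@ESC p2@ESC p3@ESC -> at (2,5): 0 [-], cum=1
Total visits = 1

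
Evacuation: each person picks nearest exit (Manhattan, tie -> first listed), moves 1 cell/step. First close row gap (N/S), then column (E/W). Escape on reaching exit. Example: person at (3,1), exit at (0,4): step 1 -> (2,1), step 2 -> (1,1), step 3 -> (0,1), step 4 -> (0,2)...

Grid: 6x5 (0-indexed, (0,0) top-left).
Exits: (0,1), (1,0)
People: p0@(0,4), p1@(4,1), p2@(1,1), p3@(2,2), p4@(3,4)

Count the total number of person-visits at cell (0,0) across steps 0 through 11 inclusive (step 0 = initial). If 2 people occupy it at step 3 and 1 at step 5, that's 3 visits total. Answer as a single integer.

Step 0: p0@(0,4) p1@(4,1) p2@(1,1) p3@(2,2) p4@(3,4) -> at (0,0): 0 [-], cum=0
Step 1: p0@(0,3) p1@(3,1) p2@ESC p3@(1,2) p4@(2,4) -> at (0,0): 0 [-], cum=0
Step 2: p0@(0,2) p1@(2,1) p2@ESC p3@(0,2) p4@(1,4) -> at (0,0): 0 [-], cum=0
Step 3: p0@ESC p1@(1,1) p2@ESC p3@ESC p4@(0,4) -> at (0,0): 0 [-], cum=0
Step 4: p0@ESC p1@ESC p2@ESC p3@ESC p4@(0,3) -> at (0,0): 0 [-], cum=0
Step 5: p0@ESC p1@ESC p2@ESC p3@ESC p4@(0,2) -> at (0,0): 0 [-], cum=0
Step 6: p0@ESC p1@ESC p2@ESC p3@ESC p4@ESC -> at (0,0): 0 [-], cum=0
Total visits = 0

Answer: 0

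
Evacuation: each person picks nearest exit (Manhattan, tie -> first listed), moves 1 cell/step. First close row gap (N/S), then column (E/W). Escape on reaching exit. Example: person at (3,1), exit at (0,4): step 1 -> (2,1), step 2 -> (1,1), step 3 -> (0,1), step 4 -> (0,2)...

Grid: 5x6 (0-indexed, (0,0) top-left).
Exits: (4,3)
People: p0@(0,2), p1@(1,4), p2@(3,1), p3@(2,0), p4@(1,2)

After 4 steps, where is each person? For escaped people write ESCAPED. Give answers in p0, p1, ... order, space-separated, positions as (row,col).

Step 1: p0:(0,2)->(1,2) | p1:(1,4)->(2,4) | p2:(3,1)->(4,1) | p3:(2,0)->(3,0) | p4:(1,2)->(2,2)
Step 2: p0:(1,2)->(2,2) | p1:(2,4)->(3,4) | p2:(4,1)->(4,2) | p3:(3,0)->(4,0) | p4:(2,2)->(3,2)
Step 3: p0:(2,2)->(3,2) | p1:(3,4)->(4,4) | p2:(4,2)->(4,3)->EXIT | p3:(4,0)->(4,1) | p4:(3,2)->(4,2)
Step 4: p0:(3,2)->(4,2) | p1:(4,4)->(4,3)->EXIT | p2:escaped | p3:(4,1)->(4,2) | p4:(4,2)->(4,3)->EXIT

(4,2) ESCAPED ESCAPED (4,2) ESCAPED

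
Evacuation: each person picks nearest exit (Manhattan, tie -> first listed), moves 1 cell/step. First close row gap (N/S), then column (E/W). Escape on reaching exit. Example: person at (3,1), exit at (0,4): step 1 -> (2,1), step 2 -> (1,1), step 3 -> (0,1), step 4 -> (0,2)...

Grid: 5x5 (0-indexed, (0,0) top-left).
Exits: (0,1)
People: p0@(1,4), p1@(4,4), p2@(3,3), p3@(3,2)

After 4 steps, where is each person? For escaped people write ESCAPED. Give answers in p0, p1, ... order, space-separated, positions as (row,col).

Step 1: p0:(1,4)->(0,4) | p1:(4,4)->(3,4) | p2:(3,3)->(2,3) | p3:(3,2)->(2,2)
Step 2: p0:(0,4)->(0,3) | p1:(3,4)->(2,4) | p2:(2,3)->(1,3) | p3:(2,2)->(1,2)
Step 3: p0:(0,3)->(0,2) | p1:(2,4)->(1,4) | p2:(1,3)->(0,3) | p3:(1,2)->(0,2)
Step 4: p0:(0,2)->(0,1)->EXIT | p1:(1,4)->(0,4) | p2:(0,3)->(0,2) | p3:(0,2)->(0,1)->EXIT

ESCAPED (0,4) (0,2) ESCAPED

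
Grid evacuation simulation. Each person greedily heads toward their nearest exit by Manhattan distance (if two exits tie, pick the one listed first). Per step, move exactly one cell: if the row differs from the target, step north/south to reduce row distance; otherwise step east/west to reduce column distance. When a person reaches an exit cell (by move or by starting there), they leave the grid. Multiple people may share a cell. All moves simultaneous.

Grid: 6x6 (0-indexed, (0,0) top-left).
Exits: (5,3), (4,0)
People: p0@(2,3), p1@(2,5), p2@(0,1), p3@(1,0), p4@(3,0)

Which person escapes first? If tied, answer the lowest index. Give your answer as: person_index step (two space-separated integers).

Answer: 4 1

Derivation:
Step 1: p0:(2,3)->(3,3) | p1:(2,5)->(3,5) | p2:(0,1)->(1,1) | p3:(1,0)->(2,0) | p4:(3,0)->(4,0)->EXIT
Step 2: p0:(3,3)->(4,3) | p1:(3,5)->(4,5) | p2:(1,1)->(2,1) | p3:(2,0)->(3,0) | p4:escaped
Step 3: p0:(4,3)->(5,3)->EXIT | p1:(4,5)->(5,5) | p2:(2,1)->(3,1) | p3:(3,0)->(4,0)->EXIT | p4:escaped
Step 4: p0:escaped | p1:(5,5)->(5,4) | p2:(3,1)->(4,1) | p3:escaped | p4:escaped
Step 5: p0:escaped | p1:(5,4)->(5,3)->EXIT | p2:(4,1)->(4,0)->EXIT | p3:escaped | p4:escaped
Exit steps: [3, 5, 5, 3, 1]
First to escape: p4 at step 1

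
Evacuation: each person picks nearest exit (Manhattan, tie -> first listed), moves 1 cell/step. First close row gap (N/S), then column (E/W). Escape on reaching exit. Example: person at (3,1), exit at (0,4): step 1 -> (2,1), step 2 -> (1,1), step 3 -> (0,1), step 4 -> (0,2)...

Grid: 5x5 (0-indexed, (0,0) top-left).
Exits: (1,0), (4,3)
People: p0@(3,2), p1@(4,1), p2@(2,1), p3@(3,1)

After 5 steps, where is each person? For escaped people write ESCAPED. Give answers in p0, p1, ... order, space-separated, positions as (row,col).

Step 1: p0:(3,2)->(4,2) | p1:(4,1)->(4,2) | p2:(2,1)->(1,1) | p3:(3,1)->(2,1)
Step 2: p0:(4,2)->(4,3)->EXIT | p1:(4,2)->(4,3)->EXIT | p2:(1,1)->(1,0)->EXIT | p3:(2,1)->(1,1)
Step 3: p0:escaped | p1:escaped | p2:escaped | p3:(1,1)->(1,0)->EXIT

ESCAPED ESCAPED ESCAPED ESCAPED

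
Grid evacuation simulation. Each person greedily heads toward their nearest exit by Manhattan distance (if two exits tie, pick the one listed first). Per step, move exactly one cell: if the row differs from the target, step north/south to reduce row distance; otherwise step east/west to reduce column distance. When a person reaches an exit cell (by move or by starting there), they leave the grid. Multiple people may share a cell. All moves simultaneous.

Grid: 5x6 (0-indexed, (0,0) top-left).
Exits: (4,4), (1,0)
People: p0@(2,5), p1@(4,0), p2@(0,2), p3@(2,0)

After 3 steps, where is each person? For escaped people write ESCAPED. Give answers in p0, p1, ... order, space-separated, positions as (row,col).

Step 1: p0:(2,5)->(3,5) | p1:(4,0)->(3,0) | p2:(0,2)->(1,2) | p3:(2,0)->(1,0)->EXIT
Step 2: p0:(3,5)->(4,5) | p1:(3,0)->(2,0) | p2:(1,2)->(1,1) | p3:escaped
Step 3: p0:(4,5)->(4,4)->EXIT | p1:(2,0)->(1,0)->EXIT | p2:(1,1)->(1,0)->EXIT | p3:escaped

ESCAPED ESCAPED ESCAPED ESCAPED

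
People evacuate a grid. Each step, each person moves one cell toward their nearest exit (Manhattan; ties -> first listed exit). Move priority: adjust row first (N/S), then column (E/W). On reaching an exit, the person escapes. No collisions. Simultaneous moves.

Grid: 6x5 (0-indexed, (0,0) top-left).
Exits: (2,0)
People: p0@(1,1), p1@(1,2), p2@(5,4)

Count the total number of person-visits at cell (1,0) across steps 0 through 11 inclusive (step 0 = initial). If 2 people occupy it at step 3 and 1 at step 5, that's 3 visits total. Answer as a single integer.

Answer: 0

Derivation:
Step 0: p0@(1,1) p1@(1,2) p2@(5,4) -> at (1,0): 0 [-], cum=0
Step 1: p0@(2,1) p1@(2,2) p2@(4,4) -> at (1,0): 0 [-], cum=0
Step 2: p0@ESC p1@(2,1) p2@(3,4) -> at (1,0): 0 [-], cum=0
Step 3: p0@ESC p1@ESC p2@(2,4) -> at (1,0): 0 [-], cum=0
Step 4: p0@ESC p1@ESC p2@(2,3) -> at (1,0): 0 [-], cum=0
Step 5: p0@ESC p1@ESC p2@(2,2) -> at (1,0): 0 [-], cum=0
Step 6: p0@ESC p1@ESC p2@(2,1) -> at (1,0): 0 [-], cum=0
Step 7: p0@ESC p1@ESC p2@ESC -> at (1,0): 0 [-], cum=0
Total visits = 0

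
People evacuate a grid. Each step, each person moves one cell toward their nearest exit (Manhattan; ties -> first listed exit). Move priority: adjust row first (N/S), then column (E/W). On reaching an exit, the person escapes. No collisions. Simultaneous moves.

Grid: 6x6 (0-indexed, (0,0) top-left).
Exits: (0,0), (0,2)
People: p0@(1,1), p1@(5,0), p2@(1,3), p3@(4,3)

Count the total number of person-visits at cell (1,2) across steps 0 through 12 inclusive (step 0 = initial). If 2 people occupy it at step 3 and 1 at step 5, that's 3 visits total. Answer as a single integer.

Answer: 0

Derivation:
Step 0: p0@(1,1) p1@(5,0) p2@(1,3) p3@(4,3) -> at (1,2): 0 [-], cum=0
Step 1: p0@(0,1) p1@(4,0) p2@(0,3) p3@(3,3) -> at (1,2): 0 [-], cum=0
Step 2: p0@ESC p1@(3,0) p2@ESC p3@(2,3) -> at (1,2): 0 [-], cum=0
Step 3: p0@ESC p1@(2,0) p2@ESC p3@(1,3) -> at (1,2): 0 [-], cum=0
Step 4: p0@ESC p1@(1,0) p2@ESC p3@(0,3) -> at (1,2): 0 [-], cum=0
Step 5: p0@ESC p1@ESC p2@ESC p3@ESC -> at (1,2): 0 [-], cum=0
Total visits = 0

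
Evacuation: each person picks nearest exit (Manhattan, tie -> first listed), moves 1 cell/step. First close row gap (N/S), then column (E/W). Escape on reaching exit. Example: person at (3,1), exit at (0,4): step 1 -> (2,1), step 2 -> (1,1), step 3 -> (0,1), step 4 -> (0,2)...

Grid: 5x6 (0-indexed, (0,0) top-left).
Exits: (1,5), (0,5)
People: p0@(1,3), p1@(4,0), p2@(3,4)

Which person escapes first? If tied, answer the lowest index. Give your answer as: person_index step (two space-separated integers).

Answer: 0 2

Derivation:
Step 1: p0:(1,3)->(1,4) | p1:(4,0)->(3,0) | p2:(3,4)->(2,4)
Step 2: p0:(1,4)->(1,5)->EXIT | p1:(3,0)->(2,0) | p2:(2,4)->(1,4)
Step 3: p0:escaped | p1:(2,0)->(1,0) | p2:(1,4)->(1,5)->EXIT
Step 4: p0:escaped | p1:(1,0)->(1,1) | p2:escaped
Step 5: p0:escaped | p1:(1,1)->(1,2) | p2:escaped
Step 6: p0:escaped | p1:(1,2)->(1,3) | p2:escaped
Step 7: p0:escaped | p1:(1,3)->(1,4) | p2:escaped
Step 8: p0:escaped | p1:(1,4)->(1,5)->EXIT | p2:escaped
Exit steps: [2, 8, 3]
First to escape: p0 at step 2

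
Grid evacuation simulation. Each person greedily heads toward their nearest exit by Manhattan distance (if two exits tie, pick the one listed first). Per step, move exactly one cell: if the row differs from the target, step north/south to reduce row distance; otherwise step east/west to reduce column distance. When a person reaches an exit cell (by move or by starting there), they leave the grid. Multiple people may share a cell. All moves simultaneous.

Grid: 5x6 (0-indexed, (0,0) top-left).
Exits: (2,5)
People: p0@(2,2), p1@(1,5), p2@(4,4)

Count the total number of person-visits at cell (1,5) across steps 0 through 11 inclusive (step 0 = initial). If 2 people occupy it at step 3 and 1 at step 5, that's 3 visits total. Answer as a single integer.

Answer: 1

Derivation:
Step 0: p0@(2,2) p1@(1,5) p2@(4,4) -> at (1,5): 1 [p1], cum=1
Step 1: p0@(2,3) p1@ESC p2@(3,4) -> at (1,5): 0 [-], cum=1
Step 2: p0@(2,4) p1@ESC p2@(2,4) -> at (1,5): 0 [-], cum=1
Step 3: p0@ESC p1@ESC p2@ESC -> at (1,5): 0 [-], cum=1
Total visits = 1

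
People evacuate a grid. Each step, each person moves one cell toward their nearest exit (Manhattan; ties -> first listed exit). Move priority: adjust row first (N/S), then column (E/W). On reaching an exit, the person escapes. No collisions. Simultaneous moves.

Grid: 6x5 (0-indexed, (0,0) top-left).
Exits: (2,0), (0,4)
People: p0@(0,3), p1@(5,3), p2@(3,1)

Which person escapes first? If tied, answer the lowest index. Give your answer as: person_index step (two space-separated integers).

Step 1: p0:(0,3)->(0,4)->EXIT | p1:(5,3)->(4,3) | p2:(3,1)->(2,1)
Step 2: p0:escaped | p1:(4,3)->(3,3) | p2:(2,1)->(2,0)->EXIT
Step 3: p0:escaped | p1:(3,3)->(2,3) | p2:escaped
Step 4: p0:escaped | p1:(2,3)->(2,2) | p2:escaped
Step 5: p0:escaped | p1:(2,2)->(2,1) | p2:escaped
Step 6: p0:escaped | p1:(2,1)->(2,0)->EXIT | p2:escaped
Exit steps: [1, 6, 2]
First to escape: p0 at step 1

Answer: 0 1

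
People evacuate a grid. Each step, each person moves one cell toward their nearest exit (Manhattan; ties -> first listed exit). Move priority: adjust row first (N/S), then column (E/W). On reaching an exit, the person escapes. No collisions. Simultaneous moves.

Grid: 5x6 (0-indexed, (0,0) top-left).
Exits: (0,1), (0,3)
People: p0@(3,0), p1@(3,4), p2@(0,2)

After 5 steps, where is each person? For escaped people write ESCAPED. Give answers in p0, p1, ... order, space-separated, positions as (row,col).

Step 1: p0:(3,0)->(2,0) | p1:(3,4)->(2,4) | p2:(0,2)->(0,1)->EXIT
Step 2: p0:(2,0)->(1,0) | p1:(2,4)->(1,4) | p2:escaped
Step 3: p0:(1,0)->(0,0) | p1:(1,4)->(0,4) | p2:escaped
Step 4: p0:(0,0)->(0,1)->EXIT | p1:(0,4)->(0,3)->EXIT | p2:escaped

ESCAPED ESCAPED ESCAPED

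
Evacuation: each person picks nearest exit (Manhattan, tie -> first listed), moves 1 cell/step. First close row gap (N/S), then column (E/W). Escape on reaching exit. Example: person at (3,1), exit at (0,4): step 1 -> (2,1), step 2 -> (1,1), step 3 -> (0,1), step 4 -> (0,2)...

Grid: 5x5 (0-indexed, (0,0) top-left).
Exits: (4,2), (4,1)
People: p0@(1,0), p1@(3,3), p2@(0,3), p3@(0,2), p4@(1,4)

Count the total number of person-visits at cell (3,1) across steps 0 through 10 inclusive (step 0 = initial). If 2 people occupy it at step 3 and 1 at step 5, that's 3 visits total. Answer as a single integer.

Answer: 0

Derivation:
Step 0: p0@(1,0) p1@(3,3) p2@(0,3) p3@(0,2) p4@(1,4) -> at (3,1): 0 [-], cum=0
Step 1: p0@(2,0) p1@(4,3) p2@(1,3) p3@(1,2) p4@(2,4) -> at (3,1): 0 [-], cum=0
Step 2: p0@(3,0) p1@ESC p2@(2,3) p3@(2,2) p4@(3,4) -> at (3,1): 0 [-], cum=0
Step 3: p0@(4,0) p1@ESC p2@(3,3) p3@(3,2) p4@(4,4) -> at (3,1): 0 [-], cum=0
Step 4: p0@ESC p1@ESC p2@(4,3) p3@ESC p4@(4,3) -> at (3,1): 0 [-], cum=0
Step 5: p0@ESC p1@ESC p2@ESC p3@ESC p4@ESC -> at (3,1): 0 [-], cum=0
Total visits = 0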